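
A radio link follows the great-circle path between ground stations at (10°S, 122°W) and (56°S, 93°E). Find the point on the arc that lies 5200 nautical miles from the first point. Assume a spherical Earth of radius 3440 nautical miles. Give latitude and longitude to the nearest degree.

≈ (69°S, 131°E)

Convert each endpoint to a unit vector on the sphere (x = cos φ cos λ, y = cos φ sin λ, z = sin φ).
The central angle between the endpoints is δ = arccos(p₁·p₂) ≈ 1.883 rad (107.9°). The total great-circle distance is δ·R ≈ 1.883 × 3440 ≈ 6477 nmi, so the target fraction is f = 5200/6477 ≈ 0.803.
Interpolate at f ≈ 0.803 with slerp weights a = sin((1−f)δ)/sin δ ≈ 0.381, b = sin(fδ)/sin δ ≈ 1.049.
p = a·p₁ + b·p₂ ≈ (-0.230, 0.267, -0.936); φ = arcsin(p_z) ≈ -69.36°, λ = atan2(p_y, p_x) ≈ 130.67°.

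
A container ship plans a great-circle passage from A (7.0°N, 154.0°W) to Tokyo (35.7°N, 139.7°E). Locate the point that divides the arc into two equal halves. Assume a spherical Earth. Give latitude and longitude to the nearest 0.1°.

The haversine formula gives a central angle δ ≈ 1.165 rad (66.7°) between the endpoints.
Interpolate at f = 1/2 with slerp weights a = sin((1−f)δ)/sin δ ≈ 0.599, b = sin(fδ)/sin δ ≈ 0.599.
p = a·p₁ + b·p₂ ≈ (-0.905, 0.054, 0.422); φ = arcsin(p_z) ≈ 24.98°, λ = atan2(p_y, p_x) ≈ 176.59°.

≈ (25.0°N, 176.6°E)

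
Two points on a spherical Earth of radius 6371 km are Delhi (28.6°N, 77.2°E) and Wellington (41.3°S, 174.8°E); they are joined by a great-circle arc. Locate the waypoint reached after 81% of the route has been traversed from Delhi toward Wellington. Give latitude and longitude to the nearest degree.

≈ 32°S, 150°E

Write both endpoints as unit vectors p₁, p₂ with components (cos φ cos λ, cos φ sin λ, sin φ).
The central angle between the endpoints is δ = arccos(p₁·p₂) ≈ 1.986 rad (113.8°).
Interpolate at f = 0.81 with slerp weights a = sin((1−f)δ)/sin δ ≈ 0.403, b = sin(fδ)/sin δ ≈ 1.092.
p = a·p₁ + b·p₂ ≈ (-0.739, 0.419, -0.528); φ = arcsin(p_z) ≈ -31.87°, λ = atan2(p_y, p_x) ≈ 150.44°.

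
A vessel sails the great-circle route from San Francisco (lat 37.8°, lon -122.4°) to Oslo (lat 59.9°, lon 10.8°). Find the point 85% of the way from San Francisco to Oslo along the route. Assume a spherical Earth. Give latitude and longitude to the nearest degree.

≈ lat 68°, lon -7°

Convert each endpoint to a unit vector on the sphere (x = cos φ cos λ, y = cos φ sin λ, z = sin φ).
The central angle between the endpoints is δ = arccos(p₁·p₂) ≈ 1.309 rad (75.0°).
Interpolate at f = 0.85 with slerp weights a = sin((1−f)δ)/sin δ ≈ 0.202, b = sin(fδ)/sin δ ≈ 0.928.
p = a·p₁ + b·p₂ ≈ (0.372, -0.047, 0.927); φ = arcsin(p_z) ≈ 67.98°, λ = atan2(p_y, p_x) ≈ -7.28°.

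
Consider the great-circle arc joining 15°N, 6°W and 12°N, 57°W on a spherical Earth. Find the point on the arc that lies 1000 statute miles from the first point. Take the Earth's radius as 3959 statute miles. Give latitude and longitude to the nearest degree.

The haversine formula gives a central angle δ ≈ 0.865 rad (49.6°) between the endpoints. The total great-circle distance is δ·R ≈ 0.865 × 3959 ≈ 3426 mi, so the target fraction is f = 1000/3426 ≈ 0.292.
Interpolate at f ≈ 0.292 with slerp weights a = sin((1−f)δ)/sin δ ≈ 0.755, b = sin(fδ)/sin δ ≈ 0.328.
p = a·p₁ + b·p₂ ≈ (0.901, -0.346, 0.264); φ = arcsin(p_z) ≈ 15.29°, λ = atan2(p_y, p_x) ≈ -20.99°.

≈ 15°N, 21°W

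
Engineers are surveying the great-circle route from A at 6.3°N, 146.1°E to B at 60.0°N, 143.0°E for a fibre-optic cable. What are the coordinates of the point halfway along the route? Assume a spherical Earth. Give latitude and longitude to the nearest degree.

Write both endpoints as unit vectors p₁, p₂ with components (cos φ cos λ, cos φ sin λ, sin φ).
The central angle between the endpoints is δ = arccos(p₁·p₂) ≈ 0.938 rad (53.8°).
Interpolate at f = 1/2 with slerp weights a = sin((1−f)δ)/sin δ ≈ 0.561, b = sin(fδ)/sin δ ≈ 0.561.
p = a·p₁ + b·p₂ ≈ (-0.686, 0.479, 0.547); φ = arcsin(p_z) ≈ 33.16°, λ = atan2(p_y, p_x) ≈ 145.06°.

≈ 33°N, 145°E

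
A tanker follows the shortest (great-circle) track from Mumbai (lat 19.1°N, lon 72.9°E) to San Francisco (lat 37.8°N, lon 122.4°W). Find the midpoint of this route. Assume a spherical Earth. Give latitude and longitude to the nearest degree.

≈ lat 74°N, lon 122°E

Convert each endpoint to a unit vector on the sphere (x = cos φ cos λ, y = cos φ sin λ, z = sin φ).
The central angle between the endpoints is δ = arccos(p₁·p₂) ≈ 2.117 rad (121.3°).
Interpolate at f = 1/2 with slerp weights a = sin((1−f)δ)/sin δ ≈ 1.020, b = sin(fδ)/sin δ ≈ 1.020.
p = a·p₁ + b·p₂ ≈ (-0.148, 0.241, 0.959); φ = arcsin(p_z) ≈ 73.57°, λ = atan2(p_y, p_x) ≈ 121.66°.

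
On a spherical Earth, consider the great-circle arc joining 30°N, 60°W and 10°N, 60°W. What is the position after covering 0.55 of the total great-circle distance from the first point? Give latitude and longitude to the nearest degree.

≈ 19°N, 60°W

The haversine formula gives a central angle δ ≈ 0.349 rad (20.0°) between the endpoints.
Interpolate at f = 0.55 with slerp weights a = sin((1−f)δ)/sin δ ≈ 0.457, b = sin(fδ)/sin δ ≈ 0.558.
p = a·p₁ + b·p₂ ≈ (0.473, -0.819, 0.326); φ = arcsin(p_z) ≈ 19.00°, λ = atan2(p_y, p_x) ≈ -60.00°.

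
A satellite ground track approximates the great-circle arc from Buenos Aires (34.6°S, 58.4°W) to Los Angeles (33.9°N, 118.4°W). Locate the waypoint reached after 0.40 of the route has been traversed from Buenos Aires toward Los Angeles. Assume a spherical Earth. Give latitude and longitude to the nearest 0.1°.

≈ 7.5°S, 83.3°W

Write both endpoints as unit vectors p₁, p₂ with components (cos φ cos λ, cos φ sin λ, sin φ).
The central angle between the endpoints is δ = arccos(p₁·p₂) ≈ 1.546 rad (88.6°).
Interpolate at f = 0.40 with slerp weights a = sin((1−f)δ)/sin δ ≈ 0.800, b = sin(fδ)/sin δ ≈ 0.580.
p = a·p₁ + b·p₂ ≈ (0.116, -0.985, -0.131); φ = arcsin(p_z) ≈ -7.53°, λ = atan2(p_y, p_x) ≈ -83.26°.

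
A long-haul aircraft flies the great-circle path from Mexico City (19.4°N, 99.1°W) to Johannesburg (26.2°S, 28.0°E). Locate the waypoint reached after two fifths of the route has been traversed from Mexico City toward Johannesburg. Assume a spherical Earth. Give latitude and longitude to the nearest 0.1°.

Write both endpoints as unit vectors p₁, p₂ with components (cos φ cos λ, cos φ sin λ, sin φ).
The central angle between the endpoints is δ = arccos(p₁·p₂) ≈ 2.288 rad (131.1°).
Interpolate at f = 2/5 with slerp weights a = sin((1−f)δ)/sin δ ≈ 1.301, b = sin(fδ)/sin δ ≈ 1.052.
p = a·p₁ + b·p₂ ≈ (0.639, -0.768, -0.032); φ = arcsin(p_z) ≈ -1.85°, λ = atan2(p_y, p_x) ≈ -50.25°.

≈ 1.8°S, 50.3°W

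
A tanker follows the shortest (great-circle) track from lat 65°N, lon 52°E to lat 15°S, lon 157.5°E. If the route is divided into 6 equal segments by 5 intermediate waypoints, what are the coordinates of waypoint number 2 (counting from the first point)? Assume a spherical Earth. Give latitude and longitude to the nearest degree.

Convert each endpoint to a unit vector on the sphere (x = cos φ cos λ, y = cos φ sin λ, z = sin φ).
The central angle between the endpoints is δ = arccos(p₁·p₂) ≈ 1.922 rad (110.1°).
Interpolate at f = 2/6 with slerp weights a = sin((1−f)δ)/sin δ ≈ 1.020, b = sin(fδ)/sin δ ≈ 0.636.
p = a·p₁ + b·p₂ ≈ (-0.302, 0.575, 0.760); φ = arcsin(p_z) ≈ 49.48°, λ = atan2(p_y, p_x) ≈ 117.74°.

≈ lat 49°N, lon 118°E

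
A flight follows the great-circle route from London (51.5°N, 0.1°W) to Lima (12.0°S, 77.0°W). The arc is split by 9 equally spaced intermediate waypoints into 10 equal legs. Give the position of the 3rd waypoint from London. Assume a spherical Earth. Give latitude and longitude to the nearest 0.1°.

≈ 37.4°N, 33.7°W

Convert each endpoint to a unit vector on the sphere (x = cos φ cos λ, y = cos φ sin λ, z = sin φ).
The central angle between the endpoints is δ = arccos(p₁·p₂) ≈ 1.596 rad (91.4°).
Interpolate at f = 3/10 with slerp weights a = sin((1−f)δ)/sin δ ≈ 0.899, b = sin(fδ)/sin δ ≈ 0.461.
p = a·p₁ + b·p₂ ≈ (0.661, -0.440, 0.608); φ = arcsin(p_z) ≈ 37.43°, λ = atan2(p_y, p_x) ≈ -33.65°.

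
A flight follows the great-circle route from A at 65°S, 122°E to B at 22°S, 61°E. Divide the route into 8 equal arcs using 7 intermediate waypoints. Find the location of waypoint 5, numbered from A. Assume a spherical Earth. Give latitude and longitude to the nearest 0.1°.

The haversine formula gives a central angle δ ≈ 1.013 rad (58.0°) between the endpoints.
Interpolate at f = 5/8 with slerp weights a = sin((1−f)δ)/sin δ ≈ 0.437, b = sin(fδ)/sin δ ≈ 0.697.
p = a·p₁ + b·p₂ ≈ (0.216, 0.722, -0.657); φ = arcsin(p_z) ≈ -41.09°, λ = atan2(p_y, p_x) ≈ 73.38°.

≈ 41.1°S, 73.4°E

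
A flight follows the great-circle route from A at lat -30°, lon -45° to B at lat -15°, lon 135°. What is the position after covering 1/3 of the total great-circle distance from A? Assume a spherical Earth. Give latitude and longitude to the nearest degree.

≈ lat -75°, lon -45°

Convert each endpoint to a unit vector on the sphere (x = cos φ cos λ, y = cos φ sin λ, z = sin φ).
The central angle between the endpoints is δ = arccos(p₁·p₂) ≈ 2.356 rad (135.0°).
Interpolate at f = 1/3 with slerp weights a = sin((1−f)δ)/sin δ ≈ 1.414, b = sin(fδ)/sin δ ≈ 1.000.
p = a·p₁ + b·p₂ ≈ (0.183, -0.183, -0.966); φ = arcsin(p_z) ≈ -75.00°, λ = atan2(p_y, p_x) ≈ -45.00°.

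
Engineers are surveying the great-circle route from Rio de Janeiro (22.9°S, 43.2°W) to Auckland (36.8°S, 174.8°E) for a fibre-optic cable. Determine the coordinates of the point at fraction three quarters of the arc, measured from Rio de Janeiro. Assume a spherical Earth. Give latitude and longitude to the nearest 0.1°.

Convert each endpoint to a unit vector on the sphere (x = cos φ cos λ, y = cos φ sin λ, z = sin φ).
The central angle between the endpoints is δ = arccos(p₁·p₂) ≈ 1.926 rad (110.4°).
Interpolate at f = 3/4 with slerp weights a = sin((1−f)δ)/sin δ ≈ 0.494, b = sin(fδ)/sin δ ≈ 1.058.
p = a·p₁ + b·p₂ ≈ (-0.512, -0.235, -0.826); φ = arcsin(p_z) ≈ -55.71°, λ = atan2(p_y, p_x) ≈ -155.37°.

≈ (55.7°S, 155.4°W)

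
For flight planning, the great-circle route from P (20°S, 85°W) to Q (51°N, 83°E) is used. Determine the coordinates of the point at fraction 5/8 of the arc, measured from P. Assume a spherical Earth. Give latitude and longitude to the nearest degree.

≈ (68°N, 45°W)

Write both endpoints as unit vectors p₁, p₂ with components (cos φ cos λ, cos φ sin λ, sin φ).
The central angle between the endpoints is δ = arccos(p₁·p₂) ≈ 2.576 rad (147.6°).
Interpolate at f = 5/8 with slerp weights a = sin((1−f)δ)/sin δ ≈ 1.535, b = sin(fδ)/sin δ ≈ 1.864.
p = a·p₁ + b·p₂ ≈ (0.269, -0.272, 0.924); φ = arcsin(p_z) ≈ 67.51°, λ = atan2(p_y, p_x) ≈ -45.38°.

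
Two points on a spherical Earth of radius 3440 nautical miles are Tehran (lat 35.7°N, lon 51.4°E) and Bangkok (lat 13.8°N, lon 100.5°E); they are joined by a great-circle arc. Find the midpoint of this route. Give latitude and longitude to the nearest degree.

Write both endpoints as unit vectors p₁, p₂ with components (cos φ cos λ, cos φ sin λ, sin φ).
The central angle between the endpoints is δ = arccos(p₁·p₂) ≈ 0.856 rad (49.0°).
Interpolate at f = 1/2 with slerp weights a = sin((1−f)δ)/sin δ ≈ 0.550, b = sin(fδ)/sin δ ≈ 0.550.
p = a·p₁ + b·p₂ ≈ (0.181, 0.874, 0.452); φ = arcsin(p_z) ≈ 26.86°, λ = atan2(p_y, p_x) ≈ 78.28°.

≈ lat 27°N, lon 78°E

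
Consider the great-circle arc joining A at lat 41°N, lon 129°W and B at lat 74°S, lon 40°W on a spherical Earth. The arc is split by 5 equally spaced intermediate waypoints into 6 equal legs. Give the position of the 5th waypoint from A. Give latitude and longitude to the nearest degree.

≈ lat 60°S, lon 86°W

Convert each endpoint to a unit vector on the sphere (x = cos φ cos λ, y = cos φ sin λ, z = sin φ).
The central angle between the endpoints is δ = arccos(p₁·p₂) ≈ 2.249 rad (128.8°).
Interpolate at f = 5/6 with slerp weights a = sin((1−f)δ)/sin δ ≈ 0.470, b = sin(fδ)/sin δ ≈ 1.225.
p = a·p₁ + b·p₂ ≈ (0.036, -0.493, -0.869); φ = arcsin(p_z) ≈ -60.40°, λ = atan2(p_y, p_x) ≈ -85.87°.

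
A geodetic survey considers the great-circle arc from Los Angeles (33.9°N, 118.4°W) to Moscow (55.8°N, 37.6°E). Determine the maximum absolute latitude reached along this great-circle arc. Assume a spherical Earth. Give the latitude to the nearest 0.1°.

The great circle lies in the plane with unit normal n̂ = (p₁ × p₂)/|p₁ × p₂|.
Here n̂_z ≈ +0.190; the vertex latitude is φ_max = arccos|n̂_z| ≈ 79.1°.

≈ 79.1°N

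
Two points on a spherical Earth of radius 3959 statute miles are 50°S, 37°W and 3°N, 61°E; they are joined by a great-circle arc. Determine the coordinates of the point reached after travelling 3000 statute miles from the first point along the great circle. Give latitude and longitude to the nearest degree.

Convert each endpoint to a unit vector on the sphere (x = cos φ cos λ, y = cos φ sin λ, z = sin φ).
The central angle between the endpoints is δ = arccos(p₁·p₂) ≈ 1.701 rad (97.4°). The total great-circle distance is δ·R ≈ 1.701 × 3959 ≈ 6733 mi, so the target fraction is f = 3000/6733 ≈ 0.446.
Interpolate at f ≈ 0.446 with slerp weights a = sin((1−f)δ)/sin δ ≈ 0.816, b = sin(fδ)/sin δ ≈ 0.693.
p = a·p₁ + b·p₂ ≈ (0.755, 0.290, -0.589); φ = arcsin(p_z) ≈ -36.08°, λ = atan2(p_y, p_x) ≈ 21.00°.

≈ 36°S, 21°E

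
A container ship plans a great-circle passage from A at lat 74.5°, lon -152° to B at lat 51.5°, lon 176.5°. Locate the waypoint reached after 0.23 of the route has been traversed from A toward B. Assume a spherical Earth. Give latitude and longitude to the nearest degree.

≈ lat 70°, lon -165°

Convert each endpoint to a unit vector on the sphere (x = cos φ cos λ, y = cos φ sin λ, z = sin φ).
The central angle between the endpoints is δ = arccos(p₁·p₂) ≈ 0.460 rad (26.4°).
Interpolate at f = 0.23 with slerp weights a = sin((1−f)δ)/sin δ ≈ 0.781, b = sin(fδ)/sin δ ≈ 0.238.
p = a·p₁ + b·p₂ ≈ (-0.332, -0.089, 0.939); φ = arcsin(p_z) ≈ 69.89°, λ = atan2(p_y, p_x) ≈ -165.00°.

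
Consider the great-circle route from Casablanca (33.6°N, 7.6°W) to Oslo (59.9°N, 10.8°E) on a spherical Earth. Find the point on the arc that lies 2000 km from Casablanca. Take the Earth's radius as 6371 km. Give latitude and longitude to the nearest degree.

≈ (50°N, 1°E)

The haversine formula gives a central angle δ ≈ 0.505 rad (28.9°) between the endpoints. The total great-circle distance is δ·R ≈ 0.505 × 6371 ≈ 3218 km, so the target fraction is f = 2000/3218 ≈ 0.622.
Interpolate at f ≈ 0.622 with slerp weights a = sin((1−f)δ)/sin δ ≈ 0.393, b = sin(fδ)/sin δ ≈ 0.638.
p = a·p₁ + b·p₂ ≈ (0.639, 0.017, 0.769); φ = arcsin(p_z) ≈ 50.30°, λ = atan2(p_y, p_x) ≈ 1.50°.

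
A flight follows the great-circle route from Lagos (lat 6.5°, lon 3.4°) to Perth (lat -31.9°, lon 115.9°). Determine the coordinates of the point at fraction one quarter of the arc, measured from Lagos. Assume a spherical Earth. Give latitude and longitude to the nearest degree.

Convert each endpoint to a unit vector on the sphere (x = cos φ cos λ, y = cos φ sin λ, z = sin φ).
The central angle between the endpoints is δ = arccos(p₁·p₂) ≈ 1.963 rad (112.5°).
Interpolate at f = 1/4 with slerp weights a = sin((1−f)δ)/sin δ ≈ 1.077, b = sin(fδ)/sin δ ≈ 0.510.
p = a·p₁ + b·p₂ ≈ (0.879, 0.453, -0.148); φ = arcsin(p_z) ≈ -8.49°, λ = atan2(p_y, p_x) ≈ 27.27°.

≈ lat -8°, lon 27°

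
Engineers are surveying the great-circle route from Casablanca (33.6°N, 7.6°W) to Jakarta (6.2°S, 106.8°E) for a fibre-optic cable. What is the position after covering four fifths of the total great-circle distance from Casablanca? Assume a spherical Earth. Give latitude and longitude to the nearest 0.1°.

≈ 6.6°N, 88.0°E

Convert each endpoint to a unit vector on the sphere (x = cos φ cos λ, y = cos φ sin λ, z = sin φ).
The central angle between the endpoints is δ = arccos(p₁·p₂) ≈ 1.984 rad (113.7°).
Interpolate at f = 4/5 with slerp weights a = sin((1−f)δ)/sin δ ≈ 0.422, b = sin(fδ)/sin δ ≈ 1.092.
p = a·p₁ + b·p₂ ≈ (0.035, 0.993, 0.116); φ = arcsin(p_z) ≈ 6.64°, λ = atan2(p_y, p_x) ≈ 88.00°.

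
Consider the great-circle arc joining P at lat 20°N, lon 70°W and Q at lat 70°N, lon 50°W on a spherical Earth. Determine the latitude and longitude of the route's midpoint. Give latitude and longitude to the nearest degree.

≈ lat 45°N, lon 65°W

From cos δ = sin φ₁ sin φ₂ + cos φ₁ cos φ₂ cos Δλ, the central angle is δ ≈ 0.898 rad (51.4°).
Interpolate at f = 1/2 with slerp weights a = sin((1−f)δ)/sin δ ≈ 0.555, b = sin(fδ)/sin δ ≈ 0.555.
p = a·p₁ + b·p₂ ≈ (0.300, -0.635, 0.711); φ = arcsin(p_z) ≈ 45.34°, λ = atan2(p_y, p_x) ≈ -64.70°.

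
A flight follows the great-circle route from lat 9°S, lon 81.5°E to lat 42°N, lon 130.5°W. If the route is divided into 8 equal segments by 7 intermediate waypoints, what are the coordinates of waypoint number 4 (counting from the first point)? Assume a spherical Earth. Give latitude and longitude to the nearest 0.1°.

From cos δ = sin φ₁ sin φ₂ + cos φ₁ cos φ₂ cos Δλ, the central angle is δ ≈ 2.385 rad (136.6°).
Interpolate at f = 4/8 with slerp weights a = sin((1−f)δ)/sin δ ≈ 1.354, b = sin(fδ)/sin δ ≈ 1.354.
p = a·p₁ + b·p₂ ≈ (-0.456, 0.557, 0.694); φ = arcsin(p_z) ≈ 43.95°, λ = atan2(p_y, p_x) ≈ 129.27°.

≈ lat 43.9°N, lon 129.3°E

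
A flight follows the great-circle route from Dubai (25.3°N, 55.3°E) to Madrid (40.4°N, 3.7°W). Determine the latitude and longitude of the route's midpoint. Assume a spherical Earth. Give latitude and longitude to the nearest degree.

≈ 37°N, 29°E

Write both endpoints as unit vectors p₁, p₂ with components (cos φ cos λ, cos φ sin λ, sin φ).
The central angle between the endpoints is δ = arccos(p₁·p₂) ≈ 0.887 rad (50.8°).
Interpolate at f = 1/2 with slerp weights a = sin((1−f)δ)/sin δ ≈ 0.554, b = sin(fδ)/sin δ ≈ 0.554.
p = a·p₁ + b·p₂ ≈ (0.706, 0.384, 0.595); φ = arcsin(p_z) ≈ 36.54°, λ = atan2(p_y, p_x) ≈ 28.57°.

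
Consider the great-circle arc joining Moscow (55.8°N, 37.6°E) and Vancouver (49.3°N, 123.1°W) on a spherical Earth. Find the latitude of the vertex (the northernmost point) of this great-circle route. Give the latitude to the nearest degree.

The great circle lies in the plane with unit normal n̂ = (p₁ × p₂)/|p₁ × p₂|.
Here n̂_z ≈ -0.126; the vertex latitude is φ_max = arccos|n̂_z| ≈ 82.7°.
Check via Clairaut: cos φ_max = |cos φ₁| · sin C = cos(55.8°)·sin(13.0°) ≈ 0.126, again giving ≈ 82.7°.

≈ 83°N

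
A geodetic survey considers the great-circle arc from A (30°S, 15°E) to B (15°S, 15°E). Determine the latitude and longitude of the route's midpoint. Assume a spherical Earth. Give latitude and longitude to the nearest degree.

From cos δ = sin φ₁ sin φ₂ + cos φ₁ cos φ₂ cos Δλ, the central angle is δ ≈ 0.262 rad (15.0°).
Interpolate at f = 1/2 with slerp weights a = sin((1−f)δ)/sin δ ≈ 0.504, b = sin(fδ)/sin δ ≈ 0.504.
p = a·p₁ + b·p₂ ≈ (0.892, 0.239, -0.383); φ = arcsin(p_z) ≈ -22.50°, λ = atan2(p_y, p_x) ≈ 15.00°.

≈ (22°S, 15°E)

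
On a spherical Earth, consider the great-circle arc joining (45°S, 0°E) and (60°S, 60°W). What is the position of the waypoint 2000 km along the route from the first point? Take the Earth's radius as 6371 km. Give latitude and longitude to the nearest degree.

≈ (56°S, 23°W)

From cos δ = sin φ₁ sin φ₂ + cos φ₁ cos φ₂ cos Δλ, the central angle is δ ≈ 0.661 rad (37.9°). The total great-circle distance is δ·R ≈ 0.661 × 6371 ≈ 4214 km, so the target fraction is f = 2000/4214 ≈ 0.475.
Interpolate at f ≈ 0.475 with slerp weights a = sin((1−f)δ)/sin δ ≈ 0.554, b = sin(fδ)/sin δ ≈ 0.503.
p = a·p₁ + b·p₂ ≈ (0.518, -0.218, -0.827); φ = arcsin(p_z) ≈ -55.83°, λ = atan2(p_y, p_x) ≈ -22.81°.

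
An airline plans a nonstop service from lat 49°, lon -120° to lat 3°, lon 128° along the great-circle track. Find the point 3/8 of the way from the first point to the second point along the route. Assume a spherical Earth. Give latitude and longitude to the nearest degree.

≈ lat 46°, lon -178°

The haversine formula gives a central angle δ ≈ 1.778 rad (101.9°) between the endpoints.
Interpolate at f = 3/8 with slerp weights a = sin((1−f)δ)/sin δ ≈ 0.916, b = sin(fδ)/sin δ ≈ 0.632.
p = a·p₁ + b·p₂ ≈ (-0.689, -0.023, 0.724); φ = arcsin(p_z) ≈ 46.41°, λ = atan2(p_y, p_x) ≈ -178.09°.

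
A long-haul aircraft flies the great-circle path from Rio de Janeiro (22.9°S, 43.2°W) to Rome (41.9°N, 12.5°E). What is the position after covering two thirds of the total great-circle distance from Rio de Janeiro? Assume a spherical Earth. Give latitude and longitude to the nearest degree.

≈ (22°N, 10°W)

Convert each endpoint to a unit vector on the sphere (x = cos φ cos λ, y = cos φ sin λ, z = sin φ).
The central angle between the endpoints is δ = arccos(p₁·p₂) ≈ 1.444 rad (82.7°).
Interpolate at f = 2/3 with slerp weights a = sin((1−f)δ)/sin δ ≈ 0.467, b = sin(fδ)/sin δ ≈ 0.827.
p = a·p₁ + b·p₂ ≈ (0.915, -0.161, 0.371); φ = arcsin(p_z) ≈ 21.77°, λ = atan2(p_y, p_x) ≈ -9.98°.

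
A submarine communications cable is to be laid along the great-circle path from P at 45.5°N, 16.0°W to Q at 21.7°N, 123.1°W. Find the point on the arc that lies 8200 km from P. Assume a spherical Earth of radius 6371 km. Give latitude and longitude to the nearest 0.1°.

Write both endpoints as unit vectors p₁, p₂ with components (cos φ cos λ, cos φ sin λ, sin φ).
The central angle between the endpoints is δ = arccos(p₁·p₂) ≈ 1.499 rad (85.9°). The total great-circle distance is δ·R ≈ 1.499 × 6371 ≈ 9547 km, so the target fraction is f = 8200/9547 ≈ 0.859.
Interpolate at f ≈ 0.859 with slerp weights a = sin((1−f)δ)/sin δ ≈ 0.210, b = sin(fδ)/sin δ ≈ 0.963.
p = a·p₁ + b·p₂ ≈ (-0.347, -0.790, 0.506); φ = arcsin(p_z) ≈ 30.40°, λ = atan2(p_y, p_x) ≈ -113.70°.

≈ 30.4°N, 113.7°W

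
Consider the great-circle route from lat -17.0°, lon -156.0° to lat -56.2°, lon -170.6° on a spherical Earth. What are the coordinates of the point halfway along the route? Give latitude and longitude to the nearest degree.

Convert each endpoint to a unit vector on the sphere (x = cos φ cos λ, y = cos φ sin λ, z = sin φ).
The central angle between the endpoints is δ = arccos(p₁·p₂) ≈ 0.711 rad (40.7°).
Interpolate at f = 1/2 with slerp weights a = sin((1−f)δ)/sin δ ≈ 0.533, b = sin(fδ)/sin δ ≈ 0.533.
p = a·p₁ + b·p₂ ≈ (-0.759, -0.256, -0.599); φ = arcsin(p_z) ≈ -36.81°, λ = atan2(p_y, p_x) ≈ -161.36°.

≈ lat -37°, lon -161°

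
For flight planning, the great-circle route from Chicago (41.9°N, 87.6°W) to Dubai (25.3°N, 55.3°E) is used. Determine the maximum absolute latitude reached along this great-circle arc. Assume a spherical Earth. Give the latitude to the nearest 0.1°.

≈ 65.2°N

The great circle lies in the plane with unit normal n̂ = (p₁ × p₂)/|p₁ × p₂|.
Here n̂_z ≈ +0.419; the vertex latitude is φ_max = arccos|n̂_z| ≈ 65.2°.
Check via Clairaut: cos φ_max = |cos φ₁| · sin C = cos(41.9°)·sin(34.3°) ≈ 0.419, again giving ≈ 65.2°.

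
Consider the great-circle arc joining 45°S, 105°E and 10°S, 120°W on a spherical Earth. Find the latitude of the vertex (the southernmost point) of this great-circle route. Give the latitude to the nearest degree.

≈ 58°S

The great circle lies in the plane with unit normal n̂ = (p₁ × p₂)/|p₁ × p₂|.
Here n̂_z ≈ +0.530; the vertex latitude is φ_max = arccos|n̂_z| ≈ 58.0°.
Check via Clairaut: cos φ_max = |cos φ₁| · sin C = cos(45.0°)·sin(131.5°) ≈ 0.530, again giving ≈ 58.0°.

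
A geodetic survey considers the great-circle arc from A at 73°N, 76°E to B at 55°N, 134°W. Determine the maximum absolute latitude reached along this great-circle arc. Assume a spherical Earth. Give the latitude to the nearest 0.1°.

≈ 83.7°N

The great circle lies in the plane with unit normal n̂ = (p₁ × p₂)/|p₁ × p₂|.
Here n̂_z ≈ +0.109; the vertex latitude is φ_max = arccos|n̂_z| ≈ 83.7°.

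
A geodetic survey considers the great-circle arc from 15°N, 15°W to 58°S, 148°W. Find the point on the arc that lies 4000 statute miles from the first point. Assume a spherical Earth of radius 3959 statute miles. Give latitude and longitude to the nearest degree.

Write both endpoints as unit vectors p₁, p₂ with components (cos φ cos λ, cos φ sin λ, sin φ).
The central angle between the endpoints is δ = arccos(p₁·p₂) ≈ 2.176 rad (124.7°). The total great-circle distance is δ·R ≈ 2.176 × 3959 ≈ 8613 mi, so the target fraction is f = 4000/8613 ≈ 0.464.
Interpolate at f ≈ 0.464 with slerp weights a = sin((1−f)δ)/sin δ ≈ 1.117, b = sin(fδ)/sin δ ≈ 1.030.
p = a·p₁ + b·p₂ ≈ (0.579, -0.568, -0.584); φ = arcsin(p_z) ≈ -35.74°, λ = atan2(p_y, p_x) ≈ -44.45°.

≈ 36°S, 44°W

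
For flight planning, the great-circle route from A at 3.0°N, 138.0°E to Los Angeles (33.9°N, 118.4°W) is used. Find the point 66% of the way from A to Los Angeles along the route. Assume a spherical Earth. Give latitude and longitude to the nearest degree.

Write both endpoints as unit vectors p₁, p₂ with components (cos φ cos λ, cos φ sin λ, sin φ).
The central angle between the endpoints is δ = arccos(p₁·p₂) ≈ 1.737 rad (99.5°).
Interpolate at f = 0.66 with slerp weights a = sin((1−f)δ)/sin δ ≈ 0.565, b = sin(fδ)/sin δ ≈ 0.924.
p = a·p₁ + b·p₂ ≈ (-0.784, -0.297, 0.545); φ = arcsin(p_z) ≈ 33.02°, λ = atan2(p_y, p_x) ≈ -159.23°.

≈ 33°N, 159°W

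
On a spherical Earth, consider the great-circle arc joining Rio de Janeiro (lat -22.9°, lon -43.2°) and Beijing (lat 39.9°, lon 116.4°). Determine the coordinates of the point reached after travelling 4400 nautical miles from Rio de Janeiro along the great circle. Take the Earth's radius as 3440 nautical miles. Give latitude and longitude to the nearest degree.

≈ lat 34°, lon 6°

From cos δ = sin φ₁ sin φ₂ + cos φ₁ cos φ₂ cos Δλ, the central angle is δ ≈ 2.719 rad (155.8°). The total great-circle distance is δ·R ≈ 2.719 × 3440 ≈ 9353 nmi, so the target fraction is f = 4400/9353 ≈ 0.470.
Interpolate at f ≈ 0.470 with slerp weights a = sin((1−f)δ)/sin δ ≈ 2.417, b = sin(fδ)/sin δ ≈ 2.335.
p = a·p₁ + b·p₂ ≈ (0.827, 0.080, 0.557); φ = arcsin(p_z) ≈ 33.86°, λ = atan2(p_y, p_x) ≈ 5.55°.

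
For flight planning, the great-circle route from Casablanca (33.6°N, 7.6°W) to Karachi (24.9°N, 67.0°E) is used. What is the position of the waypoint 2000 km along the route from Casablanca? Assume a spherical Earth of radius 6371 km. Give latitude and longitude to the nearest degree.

Convert each endpoint to a unit vector on the sphere (x = cos φ cos λ, y = cos φ sin λ, z = sin φ).
The central angle between the endpoints is δ = arccos(p₁·p₂) ≈ 1.122 rad (64.3°). The total great-circle distance is δ·R ≈ 1.122 × 6371 ≈ 7150 km, so the target fraction is f = 2000/7150 ≈ 0.280.
Interpolate at f ≈ 0.280 with slerp weights a = sin((1−f)δ)/sin δ ≈ 0.803, b = sin(fδ)/sin δ ≈ 0.343.
p = a·p₁ + b·p₂ ≈ (0.784, 0.198, 0.588); φ = arcsin(p_z) ≈ 36.04°, λ = atan2(p_y, p_x) ≈ 14.15°.

≈ 36°N, 14°E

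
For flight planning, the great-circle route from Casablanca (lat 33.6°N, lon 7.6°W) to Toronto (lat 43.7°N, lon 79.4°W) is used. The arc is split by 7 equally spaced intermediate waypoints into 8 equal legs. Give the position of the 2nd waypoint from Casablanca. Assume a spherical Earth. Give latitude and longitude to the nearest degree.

Write both endpoints as unit vectors p₁, p₂ with components (cos φ cos λ, cos φ sin λ, sin φ).
The central angle between the endpoints is δ = arccos(p₁·p₂) ≈ 0.964 rad (55.2°).
Interpolate at f = 2/8 with slerp weights a = sin((1−f)δ)/sin δ ≈ 0.805, b = sin(fδ)/sin δ ≈ 0.291.
p = a·p₁ + b·p₂ ≈ (0.704, -0.295, 0.646); φ = arcsin(p_z) ≈ 40.27°, λ = atan2(p_y, p_x) ≈ -22.76°.

≈ lat 40°N, lon 23°W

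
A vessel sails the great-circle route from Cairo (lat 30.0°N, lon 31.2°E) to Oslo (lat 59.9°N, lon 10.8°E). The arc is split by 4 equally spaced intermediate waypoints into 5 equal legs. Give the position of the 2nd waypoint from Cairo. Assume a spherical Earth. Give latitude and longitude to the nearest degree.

≈ lat 42°N, lon 26°E

From cos δ = sin φ₁ sin φ₂ + cos φ₁ cos φ₂ cos Δλ, the central angle is δ ≈ 0.574 rad (32.9°).
Interpolate at f = 2/5 with slerp weights a = sin((1−f)δ)/sin δ ≈ 0.622, b = sin(fδ)/sin δ ≈ 0.419.
p = a·p₁ + b·p₂ ≈ (0.667, 0.318, 0.674); φ = arcsin(p_z) ≈ 42.34°, λ = atan2(p_y, p_x) ≈ 25.51°.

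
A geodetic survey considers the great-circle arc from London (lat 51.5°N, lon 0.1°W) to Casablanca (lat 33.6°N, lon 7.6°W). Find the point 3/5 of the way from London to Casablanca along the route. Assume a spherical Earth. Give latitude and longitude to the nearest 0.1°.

Convert each endpoint to a unit vector on the sphere (x = cos φ cos λ, y = cos φ sin λ, z = sin φ).
The central angle between the endpoints is δ = arccos(p₁·p₂) ≈ 0.327 rad (18.7°).
Interpolate at f = 3/5 with slerp weights a = sin((1−f)δ)/sin δ ≈ 0.406, b = sin(fδ)/sin δ ≈ 0.607.
p = a·p₁ + b·p₂ ≈ (0.754, -0.067, 0.654); φ = arcsin(p_z) ≈ 40.82°, λ = atan2(p_y, p_x) ≈ -5.10°.

≈ lat 40.8°N, lon 5.1°W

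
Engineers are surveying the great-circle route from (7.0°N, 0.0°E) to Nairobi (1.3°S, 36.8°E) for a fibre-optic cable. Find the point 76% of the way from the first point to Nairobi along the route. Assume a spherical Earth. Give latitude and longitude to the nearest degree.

≈ (1°N, 28°E)

Write both endpoints as unit vectors p₁, p₂ with components (cos φ cos λ, cos φ sin λ, sin φ).
The central angle between the endpoints is δ = arccos(p₁·p₂) ≈ 0.657 rad (37.6°).
Interpolate at f = 0.76 with slerp weights a = sin((1−f)δ)/sin δ ≈ 0.257, b = sin(fδ)/sin δ ≈ 0.784.
p = a·p₁ + b·p₂ ≈ (0.883, 0.470, 0.014); φ = arcsin(p_z) ≈ 0.78°, λ = atan2(p_y, p_x) ≈ 28.01°.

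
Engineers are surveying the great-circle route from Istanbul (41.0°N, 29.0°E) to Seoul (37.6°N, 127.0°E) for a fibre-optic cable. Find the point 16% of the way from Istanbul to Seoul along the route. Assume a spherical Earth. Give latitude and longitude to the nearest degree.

≈ 47°N, 43°E

Write both endpoints as unit vectors p₁, p₂ with components (cos φ cos λ, cos φ sin λ, sin φ).
The central angle between the endpoints is δ = arccos(p₁·p₂) ≈ 1.248 rad (71.5°).
Interpolate at f = 0.16 with slerp weights a = sin((1−f)δ)/sin δ ≈ 0.914, b = sin(fδ)/sin δ ≈ 0.209.
p = a·p₁ + b·p₂ ≈ (0.503, 0.467, 0.727); φ = arcsin(p_z) ≈ 46.65°, λ = atan2(p_y, p_x) ≈ 42.83°.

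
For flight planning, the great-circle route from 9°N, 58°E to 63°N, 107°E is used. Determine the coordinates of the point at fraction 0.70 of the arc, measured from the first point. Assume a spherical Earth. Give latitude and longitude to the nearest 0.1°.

Write both endpoints as unit vectors p₁, p₂ with components (cos φ cos λ, cos φ sin λ, sin φ).
The central angle between the endpoints is δ = arccos(p₁·p₂) ≈ 1.122 rad (64.3°).
Interpolate at f = 0.70 with slerp weights a = sin((1−f)δ)/sin δ ≈ 0.367, b = sin(fδ)/sin δ ≈ 0.785.
p = a·p₁ + b·p₂ ≈ (0.088, 0.648, 0.757); φ = arcsin(p_z) ≈ 49.17°, λ = atan2(p_y, p_x) ≈ 82.29°.

≈ 49.2°N, 82.3°E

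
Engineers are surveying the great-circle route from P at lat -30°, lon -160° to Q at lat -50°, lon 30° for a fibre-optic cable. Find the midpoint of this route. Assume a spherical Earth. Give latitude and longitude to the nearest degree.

The haversine formula gives a central angle δ ≈ 1.737 rad (99.5°) between the endpoints.
Interpolate at f = 1/2 with slerp weights a = sin((1−f)δ)/sin δ ≈ 0.774, b = sin(fδ)/sin δ ≈ 0.774.
p = a·p₁ + b·p₂ ≈ (-0.199, 0.019, -0.980); φ = arcsin(p_z) ≈ -78.47°, λ = atan2(p_y, p_x) ≈ 174.40°.

≈ lat -78°, lon 174°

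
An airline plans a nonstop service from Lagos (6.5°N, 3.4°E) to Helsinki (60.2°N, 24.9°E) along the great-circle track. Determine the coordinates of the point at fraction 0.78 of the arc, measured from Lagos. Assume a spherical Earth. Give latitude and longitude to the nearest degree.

From cos δ = sin φ₁ sin φ₂ + cos φ₁ cos φ₂ cos Δλ, the central angle is δ ≈ 0.979 rad (56.1°).
Interpolate at f = 0.78 with slerp weights a = sin((1−f)δ)/sin δ ≈ 0.258, b = sin(fδ)/sin δ ≈ 0.833.
p = a·p₁ + b·p₂ ≈ (0.631, 0.190, 0.752); φ = arcsin(p_z) ≈ 48.78°, λ = atan2(p_y, p_x) ≈ 16.72°.

≈ (49°N, 17°E)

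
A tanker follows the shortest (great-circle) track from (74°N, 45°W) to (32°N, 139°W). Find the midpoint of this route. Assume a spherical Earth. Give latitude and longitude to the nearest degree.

The haversine formula gives a central angle δ ≈ 1.055 rad (60.5°) between the endpoints.
Interpolate at f = 1/2 with slerp weights a = sin((1−f)δ)/sin δ ≈ 0.579, b = sin(fδ)/sin δ ≈ 0.579.
p = a·p₁ + b·p₂ ≈ (-0.258, -0.435, 0.863); φ = arcsin(p_z) ≈ 59.65°, λ = atan2(p_y, p_x) ≈ -120.65°.

≈ (60°N, 121°W)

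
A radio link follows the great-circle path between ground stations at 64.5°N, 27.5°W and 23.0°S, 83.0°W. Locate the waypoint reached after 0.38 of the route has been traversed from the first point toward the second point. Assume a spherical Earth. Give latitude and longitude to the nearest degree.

≈ 34°N, 61°W

The haversine formula gives a central angle δ ≈ 1.699 rad (97.4°) between the endpoints.
Interpolate at f = 0.38 with slerp weights a = sin((1−f)δ)/sin δ ≈ 0.876, b = sin(fδ)/sin δ ≈ 0.607.
p = a·p₁ + b·p₂ ≈ (0.403, -0.729, 0.554); φ = arcsin(p_z) ≈ 33.64°, λ = atan2(p_y, p_x) ≈ -61.07°.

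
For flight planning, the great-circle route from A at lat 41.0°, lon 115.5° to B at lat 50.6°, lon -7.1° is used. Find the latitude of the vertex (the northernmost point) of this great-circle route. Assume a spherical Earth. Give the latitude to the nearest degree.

≈ 65°

The great circle lies in the plane with unit normal n̂ = (p₁ × p₂)/|p₁ × p₂|.
Here n̂_z ≈ -0.417; the vertex latitude is φ_max = arccos|n̂_z| ≈ 65.4°.
Check via Clairaut: cos φ_max = |cos φ₁| · sin C = cos(41.0°)·sin(33.5°) ≈ 0.417, again giving ≈ 65.4°.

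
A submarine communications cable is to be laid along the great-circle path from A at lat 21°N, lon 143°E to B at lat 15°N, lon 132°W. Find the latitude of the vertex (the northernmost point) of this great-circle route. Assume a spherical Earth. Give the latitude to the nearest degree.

The great circle lies in the plane with unit normal n̂ = (p₁ × p₂)/|p₁ × p₂|.
Here n̂_z ≈ +0.912; the vertex latitude is φ_max = arccos|n̂_z| ≈ 24.2°.

≈ 24°N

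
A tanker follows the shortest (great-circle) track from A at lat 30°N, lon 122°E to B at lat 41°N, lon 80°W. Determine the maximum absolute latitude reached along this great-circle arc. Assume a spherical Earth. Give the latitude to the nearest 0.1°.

The great circle lies in the plane with unit normal n̂ = (p₁ × p₂)/|p₁ × p₂|.
Here n̂_z ≈ +0.255; the vertex latitude is φ_max = arccos|n̂_z| ≈ 75.2°.

≈ 75.2°N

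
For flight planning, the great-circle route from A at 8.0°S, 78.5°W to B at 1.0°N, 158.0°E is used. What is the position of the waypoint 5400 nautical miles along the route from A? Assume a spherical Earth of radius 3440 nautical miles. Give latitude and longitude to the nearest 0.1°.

≈ 4.1°S, 169.0°W

From cos δ = sin φ₁ sin φ₂ + cos φ₁ cos φ₂ cos Δλ, the central angle is δ ≈ 2.152 rad (123.3°). The total great-circle distance is δ·R ≈ 2.152 × 3440 ≈ 7402 nmi, so the target fraction is f = 5400/7402 ≈ 0.729.
Interpolate at f ≈ 0.729 with slerp weights a = sin((1−f)δ)/sin δ ≈ 0.658, b = sin(fδ)/sin δ ≈ 1.196.
p = a·p₁ + b·p₂ ≈ (-0.979, -0.190, -0.071); φ = arcsin(p_z) ≈ -4.05°, λ = atan2(p_y, p_x) ≈ -169.01°.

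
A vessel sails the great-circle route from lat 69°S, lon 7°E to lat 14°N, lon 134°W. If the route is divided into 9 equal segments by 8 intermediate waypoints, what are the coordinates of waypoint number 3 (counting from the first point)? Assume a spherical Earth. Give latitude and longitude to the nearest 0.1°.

≈ lat 61.6°S, lon 101.5°W

The haversine formula gives a central angle δ ≈ 2.090 rad (119.7°) between the endpoints.
Interpolate at f = 3/9 with slerp weights a = sin((1−f)δ)/sin δ ≈ 1.134, b = sin(fδ)/sin δ ≈ 0.739.
p = a·p₁ + b·p₂ ≈ (-0.095, -0.466, -0.880); φ = arcsin(p_z) ≈ -61.59°, λ = atan2(p_y, p_x) ≈ -101.50°.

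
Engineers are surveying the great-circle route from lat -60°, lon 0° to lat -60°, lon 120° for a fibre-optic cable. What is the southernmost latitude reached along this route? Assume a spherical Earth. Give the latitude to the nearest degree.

≈ -74°

The great circle lies in the plane with unit normal n̂ = (p₁ × p₂)/|p₁ × p₂|.
Here n̂_z ≈ +0.277; the vertex latitude is φ_max = arccos|n̂_z| ≈ 73.9°.
Check via Clairaut: cos φ_max = |cos φ₁| · sin C = cos(60.0°)·sin(146.3°) ≈ 0.277, again giving ≈ 73.9°.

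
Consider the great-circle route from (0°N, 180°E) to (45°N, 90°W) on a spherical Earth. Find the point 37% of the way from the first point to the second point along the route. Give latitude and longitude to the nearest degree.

≈ (23°N, 155°W)

The haversine formula gives a central angle δ ≈ 1.571 rad (90.0°) between the endpoints.
Interpolate at f = 0.37 with slerp weights a = sin((1−f)δ)/sin δ ≈ 0.836, b = sin(fδ)/sin δ ≈ 0.549.
p = a·p₁ + b·p₂ ≈ (-0.836, -0.388, 0.388); φ = arcsin(p_z) ≈ 22.84°, λ = atan2(p_y, p_x) ≈ -155.09°.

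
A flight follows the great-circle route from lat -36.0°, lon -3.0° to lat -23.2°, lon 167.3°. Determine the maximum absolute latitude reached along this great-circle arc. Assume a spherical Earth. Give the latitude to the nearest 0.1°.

≈ -81.7°

The great circle lies in the plane with unit normal n̂ = (p₁ × p₂)/|p₁ × p₂|.
Here n̂_z ≈ +0.145; the vertex latitude is φ_max = arccos|n̂_z| ≈ 81.7°.
Check via Clairaut: cos φ_max = |cos φ₁| · sin C = cos(36.0°)·sin(169.7°) ≈ 0.145, again giving ≈ 81.7°.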